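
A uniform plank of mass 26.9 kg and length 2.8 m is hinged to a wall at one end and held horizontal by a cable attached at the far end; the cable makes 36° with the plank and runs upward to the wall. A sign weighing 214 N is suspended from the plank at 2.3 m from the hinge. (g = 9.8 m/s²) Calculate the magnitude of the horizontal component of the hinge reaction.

H_x ≈ 423 N

Take torques about the hinge: T sin 36° · 2.8 = 26.9×9.8×1.4 + 214×2.3 = 861.27 N·m.
So T = 861.27 / (0.5878 × 2.8) = 523.31 N.
ΣF_x = 0: H_x = T cos 36° = 423.37 N.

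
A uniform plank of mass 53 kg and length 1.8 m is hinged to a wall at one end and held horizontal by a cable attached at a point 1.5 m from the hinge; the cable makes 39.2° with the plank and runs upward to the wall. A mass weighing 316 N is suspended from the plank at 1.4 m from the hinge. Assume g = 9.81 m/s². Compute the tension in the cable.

Take torques about the hinge: T sin 39.2° · 1.5 = 53×9.81×0.9 + 316×1.4 = 910.34 N·m.
So T = 910.34 / (0.6320 × 1.5) = 960.23 N.

T ≈ 960 N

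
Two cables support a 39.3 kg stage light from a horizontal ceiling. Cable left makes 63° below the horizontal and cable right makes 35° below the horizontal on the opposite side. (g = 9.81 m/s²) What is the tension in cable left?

T_left ≈ 319 N

Weight W = 39.3 × 9.81 = 385.5 N acts straight down.
Horizontal: T_left cos 63° = T_right cos 35°  →  T_right = 0.5542 T_left.
Vertical: T_left sin 63° + T_right sin 35° = 385.5.
Substituting the horizontal relation into the vertical equation gives 1.209 T_left = 385.5, so T_left = 318.9 N.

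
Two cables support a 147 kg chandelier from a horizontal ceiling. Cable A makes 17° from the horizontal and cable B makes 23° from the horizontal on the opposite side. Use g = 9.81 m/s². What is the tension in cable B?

Weight W = 147 × 9.81 = 1442 N acts straight down.
Horizontal: T_A cos 17° = T_B cos 23°  →  T_A = 0.9626 T_B.
Vertical: T_A sin 17° + T_B sin 23° = 1442.
Substituting the horizontal relation into the vertical equation gives 0.6722 T_B = 1442, so T_B = 2145 N.

T_B ≈ 2150 N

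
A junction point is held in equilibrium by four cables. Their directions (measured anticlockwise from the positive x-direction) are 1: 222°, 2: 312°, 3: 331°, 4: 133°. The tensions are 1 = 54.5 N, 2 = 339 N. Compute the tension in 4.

Resolve: ΣF_x = 54.5 cos 222° + 339 cos 312° + T_3 cos 331° + T_4 cos 133° = 0.
        ΣF_y = 54.5 sin 222° + 339 sin 312° + T_3 sin 331° + T_4 sin 133° = 0.
The known terms sum to (186.3, -288.4) N, so 0.8746 T_3 − 0.6820 T_4 = -186.3 and -0.4848 T_3 + 0.7314 T_4 = 288.4.
Solving simultaneously: T_3 = 195.5 N, T_4 = 523.9 N.

T_4 ≈ 524 N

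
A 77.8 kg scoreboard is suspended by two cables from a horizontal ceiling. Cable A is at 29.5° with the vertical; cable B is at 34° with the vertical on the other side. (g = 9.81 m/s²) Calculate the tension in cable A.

Angles from the horizontal: cable A is 90° − 29.5° = 60.5°, cable B is 90° − 34° = 56°.
Weight W = 77.8 × 9.81 = 763.2 N acts straight down.
Horizontal: T_A cos 60.5° = T_B cos 56°  →  T_B = 0.8806 T_A.
Vertical: T_A sin 60.5° + T_B sin 56° = 763.2.
Substituting the horizontal relation into the vertical equation gives 1.6 T_A = 763.2, so T_A = 476.9 N.

T_A ≈ 477 N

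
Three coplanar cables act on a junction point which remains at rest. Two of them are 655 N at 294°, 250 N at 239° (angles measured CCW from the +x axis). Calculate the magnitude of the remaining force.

Sum the known components: ΣF_x = 137.7 N, ΣF_y = -812.7 N.
For equilibrium the remaining force must supply (−ΣF_x, −ΣF_y) = (-137.7, 812.7) N.
Magnitude = √((-137.7)² + (812.7)²) = 824.2 N; direction = atan2(812.7, -137.7) = 99.6°.

F ≈ 824 N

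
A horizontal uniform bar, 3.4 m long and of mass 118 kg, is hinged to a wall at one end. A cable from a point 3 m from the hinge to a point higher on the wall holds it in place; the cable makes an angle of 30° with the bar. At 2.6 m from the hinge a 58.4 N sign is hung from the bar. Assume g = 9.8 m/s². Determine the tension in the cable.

Take torques about the hinge: T sin 30° · 3 = 118×9.8×1.7 + 58.4×2.6 = 2117.7 N·m.
So T = 2117.7 / (0.5000 × 3) = 1411.8 N.

T ≈ 1410 N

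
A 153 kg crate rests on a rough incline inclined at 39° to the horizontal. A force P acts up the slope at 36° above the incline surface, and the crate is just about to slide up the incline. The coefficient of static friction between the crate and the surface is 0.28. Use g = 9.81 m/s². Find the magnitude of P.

P ≈ 1310 N

On the verge of sliding up the incline, friction equals μN and acts down the slope.
Perpendicular: N + P sin 36° = W cos 39° = 1166 N.
Along incline: P cos 36° = W sin 39° + μN  with W sin 39° = 944.6 N.
Solving the pair for P and N: P = 1306 N, N = 399 N (and f = μN = 111.7 N).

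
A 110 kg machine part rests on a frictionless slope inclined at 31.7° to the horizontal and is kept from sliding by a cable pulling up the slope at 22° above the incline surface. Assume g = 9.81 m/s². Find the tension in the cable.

T ≈ 612 N

Take axes along and perpendicular to the incline. Weight components: W sin 31.7° = 567 N down-slope, W cos 31.7° = 918.1 N into the surface.
Along incline: T cos 22° = W sin 31.7° → T = 611.6 N.
Perpendicular: N = W cos 31.7° − T sin 22° = 689 N.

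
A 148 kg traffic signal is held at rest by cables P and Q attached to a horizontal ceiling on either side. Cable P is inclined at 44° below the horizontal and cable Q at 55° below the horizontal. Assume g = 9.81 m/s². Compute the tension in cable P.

T_P ≈ 843 N

Weight W = 148 × 9.81 = 1452 N acts straight down.
Horizontal: T_P cos 44° = T_Q cos 55°  →  T_Q = 1.254 T_P.
Vertical: T_P sin 44° + T_Q sin 55° = 1452.
Substituting the horizontal relation into the vertical equation gives 1.722 T_P = 1452, so T_P = 843.1 N.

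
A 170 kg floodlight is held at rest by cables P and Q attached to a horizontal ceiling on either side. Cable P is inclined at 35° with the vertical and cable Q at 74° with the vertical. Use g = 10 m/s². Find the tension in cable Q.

Angles from the horizontal: cable P is 90° − 35° = 55°, cable Q is 90° − 74° = 16°.
Weight W = 170 × 10 = 1700 N acts straight down.
Horizontal: T_P cos 55° = T_Q cos 16°  →  T_P = 1.676 T_Q.
Vertical: T_P sin 55° + T_Q sin 16° = 1700.
Substituting the horizontal relation into the vertical equation gives 1.648 T_Q = 1700, so T_Q = 1031 N.

T_Q ≈ 1030 N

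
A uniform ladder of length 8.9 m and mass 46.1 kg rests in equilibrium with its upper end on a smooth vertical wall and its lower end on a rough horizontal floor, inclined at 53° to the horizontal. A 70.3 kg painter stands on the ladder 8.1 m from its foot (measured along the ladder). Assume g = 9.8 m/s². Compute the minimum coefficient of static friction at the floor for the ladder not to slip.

ΣF_y = 0: N_floor = 46.1×9.8 + 70.3×9.8 = 1140.7 N.
Torques about the foot: N_wall · 8.9 sin 53° = 46.1×9.8×4.45 cos 53° + 70.3×9.8×8.1 cos 53° → N_wall = 642.71 N.
ΣF_x = 0: f_floor = N_wall = 642.71 N.
μ_min = f_floor / N_floor = 642.71 / 1140.7 = 0.5634.

μ_min ≈ 0.563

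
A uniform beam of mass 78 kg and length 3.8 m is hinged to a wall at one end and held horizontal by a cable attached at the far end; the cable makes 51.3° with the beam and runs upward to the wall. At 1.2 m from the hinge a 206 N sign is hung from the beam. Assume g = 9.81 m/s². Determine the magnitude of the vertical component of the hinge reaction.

|H_y| ≈ 524 N

Take torques about the hinge: T sin 51.3° · 3.8 = 78×9.81×1.9 + 206×1.2 = 1701 N·m.
So T = 1701 / (0.7804 × 3.8) = 573.58 N.
ΣF_y = 0: H_y = (78×9.81 + 206) − T sin 51.3° = 971.18 − 447.64 = 523.54 N.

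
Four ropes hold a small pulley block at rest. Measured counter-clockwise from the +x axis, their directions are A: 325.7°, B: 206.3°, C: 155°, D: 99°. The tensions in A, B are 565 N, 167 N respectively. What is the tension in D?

Resolve: ΣF_x = 565 cos 325.7° + 167 cos 206.3° + T_C cos 155° + T_D cos 99° = 0.
        ΣF_y = 565 sin 325.7° + 167 sin 206.3° + T_C sin 155° + T_D sin 99° = 0.
The known terms sum to (317, -392.4) N, so -0.9063 T_C − 0.1564 T_D = -317 and 0.4226 T_C + 0.9877 T_D = 392.4.
Solving simultaneously: T_C = 303.7 N, T_D = 267.3 N.

T_D ≈ 267 N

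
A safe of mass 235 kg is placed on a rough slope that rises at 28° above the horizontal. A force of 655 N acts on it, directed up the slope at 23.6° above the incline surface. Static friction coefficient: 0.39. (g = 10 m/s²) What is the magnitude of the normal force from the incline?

N ≈ 1810 N

Axes along / perpendicular to the incline. W sin 28° = 1103 N down-slope; W cos 28° = 2075 N into the surface.
Perpendicular: N = W cos 28° − P sin 23.6° = 2075 − 262.2 = 1813 N.
Along incline: P cos 23.6° + f = W sin 28° (friction acts up-slope) → f = 1103 − 600.2 = 503 N.
|f| = 503 N ≤ μN = 707 N, so the safe is indeed static.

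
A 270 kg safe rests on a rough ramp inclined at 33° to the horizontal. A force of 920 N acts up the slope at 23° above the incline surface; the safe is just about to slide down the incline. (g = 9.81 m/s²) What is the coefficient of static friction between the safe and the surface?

μ ≈ 0.320

On the verge of sliding down the incline, friction is at its maximum μN and acts up the slope.
Perpendicular to incline: N = W cos 33° − P sin 23° = 2221 − 359.5 = 1862 N.
Along incline: P cos 23° + μN = W sin 33° → μ = (W sin 33° − P cos 23°) / N = 0.32.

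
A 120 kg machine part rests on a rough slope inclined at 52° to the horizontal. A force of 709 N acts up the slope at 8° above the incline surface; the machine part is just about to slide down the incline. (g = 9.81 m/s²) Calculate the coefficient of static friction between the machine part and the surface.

μ ≈ 0.360

On the verge of sliding down the incline, friction is at its maximum μN and acts up the slope.
Perpendicular to incline: N = W cos 52° − P sin 8° = 724.8 − 98.67 = 626.1 N.
Along incline: P cos 8° + μN = W sin 52° → μ = (W sin 52° − P cos 8°) / N = 0.3602.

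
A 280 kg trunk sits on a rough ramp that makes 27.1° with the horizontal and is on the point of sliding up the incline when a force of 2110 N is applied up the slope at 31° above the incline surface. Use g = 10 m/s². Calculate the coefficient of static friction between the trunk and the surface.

μ ≈ 0.379

On the verge of sliding up the incline, friction is at its maximum μN and acts down the slope.
Perpendicular to incline: N = W cos 27.1° − P sin 31° = 2493 − 1087 = 1406 N.
Along incline: P cos 31° − μN = W sin 27.1° → μ = −(W sin 27.1° − P cos 31°) / N = 0.3792.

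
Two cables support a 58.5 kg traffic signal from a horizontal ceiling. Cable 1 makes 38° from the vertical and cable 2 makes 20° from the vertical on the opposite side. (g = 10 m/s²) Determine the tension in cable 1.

Angles from the horizontal: cable 1 is 90° − 38° = 52°, cable 2 is 90° − 20° = 70°.
Weight W = 58.5 × 10 = 585 N acts straight down.
Horizontal: T_1 cos 52° = T_2 cos 70°  →  T_2 = 1.8 T_1.
Vertical: T_1 sin 52° + T_2 sin 70° = 585.
Substituting the horizontal relation into the vertical equation gives 2.48 T_1 = 585, so T_1 = 235.9 N.

T_1 ≈ 236 N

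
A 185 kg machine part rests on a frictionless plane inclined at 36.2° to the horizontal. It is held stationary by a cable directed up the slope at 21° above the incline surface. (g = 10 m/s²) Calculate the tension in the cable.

Take axes along and perpendicular to the incline. Weight components: W sin 36.2° = 1093 N down-slope, W cos 36.2° = 1493 N into the surface.
Along incline: T cos 21° = W sin 36.2° → T = 1170 N.
Perpendicular: N = W cos 36.2° − T sin 21° = 1073 N.

T ≈ 1170 N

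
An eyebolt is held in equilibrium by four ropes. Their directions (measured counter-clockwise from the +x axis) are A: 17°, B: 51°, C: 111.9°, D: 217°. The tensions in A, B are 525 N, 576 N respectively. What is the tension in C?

Resolve: ΣF_x = 525 cos 17° + 576 cos 51° + T_C cos 111.9° + T_D cos 217° = 0.
        ΣF_y = 525 sin 17° + 576 sin 51° + T_C sin 111.9° + T_D sin 217° = 0.
The known terms sum to (864.5, 601.1) N, so -0.3730 T_C − 0.7986 T_D = -864.5 and 0.9278 T_C − 0.6018 T_D = -601.1.
Solving simultaneously: T_C = 41.65 N, T_D = 1063 N.

T_C ≈ 41.7 N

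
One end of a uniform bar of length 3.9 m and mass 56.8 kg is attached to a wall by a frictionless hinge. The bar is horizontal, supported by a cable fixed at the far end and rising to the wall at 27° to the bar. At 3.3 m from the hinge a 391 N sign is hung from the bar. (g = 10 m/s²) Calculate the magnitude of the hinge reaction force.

Take torques about the hinge: T sin 27° · 3.9 = 56.8×10×1.95 + 391×3.3 = 2397.9 N·m.
So T = 2397.9 / (0.4540 × 3.9) = 1354.3 N.
ΣF_x = 0: H_x = T cos 27° = 1206.7 N.
ΣF_y = 0: H_y = (56.8×10 + 391) − T sin 27° = 959 − 614.85 = 344.15 N.
|H| = √(H_x² + H_y²) = √((1206.7)² + (344.15)²) = 1254.8 N.

|H| ≈ 1250 N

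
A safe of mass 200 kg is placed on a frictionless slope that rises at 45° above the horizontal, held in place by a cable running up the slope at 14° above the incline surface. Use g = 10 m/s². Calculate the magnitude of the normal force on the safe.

Take axes along and perpendicular to the incline. Weight components: W sin 45° = 1414 N down-slope, W cos 45° = 1414 N into the surface.
Along incline: T cos 14° = W sin 45° → T = 1458 N.
Perpendicular: N = W cos 45° − T sin 14° = 1062 N.

N ≈ 1060 N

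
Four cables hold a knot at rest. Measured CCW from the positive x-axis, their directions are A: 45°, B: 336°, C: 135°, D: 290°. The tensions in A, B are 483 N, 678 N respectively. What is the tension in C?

Resolve: ΣF_x = 483 cos 45° + 678 cos 336° + T_C cos 135° + T_D cos 290° = 0.
        ΣF_y = 483 sin 45° + 678 sin 336° + T_C sin 135° + T_D sin 290° = 0.
The known terms sum to (960.9, 65.77) N, so -0.7071 T_C + 0.3420 T_D = -960.9 and 0.7071 T_C − 0.9397 T_D = -65.77.
Solving simultaneously: T_C = 2190 N, T_D = 1718 N.

T_C ≈ 2190 N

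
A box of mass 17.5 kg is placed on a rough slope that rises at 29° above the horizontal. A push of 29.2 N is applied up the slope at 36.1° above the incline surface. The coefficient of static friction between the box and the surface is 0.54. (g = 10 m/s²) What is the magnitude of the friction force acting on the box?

f ≈ 61.2 N

Axes along / perpendicular to the incline. W sin 29° = 84.84 N down-slope; W cos 29° = 153.1 N into the surface.
Perpendicular: N = W cos 29° − P sin 36.1° = 153.1 − 17.2 = 135.9 N.
Along incline: P cos 36.1° + f = W sin 29° (friction acts up-slope) → f = 84.84 − 23.59 = 61.25 N.
|f| = 61.25 N ≤ μN = 73.36 N, so the box is indeed static.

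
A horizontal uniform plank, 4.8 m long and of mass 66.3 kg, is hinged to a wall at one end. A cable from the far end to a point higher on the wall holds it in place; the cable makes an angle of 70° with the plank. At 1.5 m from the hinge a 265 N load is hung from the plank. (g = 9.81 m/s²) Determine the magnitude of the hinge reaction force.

Take torques about the hinge: T sin 70° · 4.8 = 66.3×9.81×2.4 + 265×1.5 = 1958.5 N·m.
So T = 1958.5 / (0.9397 × 4.8) = 434.2 N.
ΣF_x = 0: H_x = T cos 70° = 148.5 N.
ΣF_y = 0: H_y = (66.3×9.81 + 265) − T sin 70° = 915.4 − 408.01 = 507.39 N.
|H| = √(H_x² + H_y²) = √((148.5)² + (507.39)²) = 528.68 N.

|H| ≈ 529 N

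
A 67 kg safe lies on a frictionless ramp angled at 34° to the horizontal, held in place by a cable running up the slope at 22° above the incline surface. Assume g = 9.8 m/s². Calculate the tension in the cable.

Take axes along and perpendicular to the incline. Weight components: W sin 34° = 367.2 N down-slope, W cos 34° = 544.3 N into the surface.
Along incline: T cos 22° = W sin 34° → T = 396 N.
Perpendicular: N = W cos 34° − T sin 22° = 396 N.

T ≈ 396 N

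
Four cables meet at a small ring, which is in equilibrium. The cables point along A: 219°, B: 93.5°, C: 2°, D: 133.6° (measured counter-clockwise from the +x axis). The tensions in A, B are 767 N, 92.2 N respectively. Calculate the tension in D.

Resolve: ΣF_x = 767 cos 219° + 92.2 cos 93.5° + T_C cos 2° + T_D cos 133.6° = 0.
        ΣF_y = 767 sin 219° + 92.2 sin 93.5° + T_C sin 2° + T_D sin 133.6° = 0.
The known terms sum to (-601.7, -390.7) N, so 0.9994 T_C − 0.6896 T_D = 601.7 and 0.0349 T_C + 0.7242 T_D = 390.7.
Solving simultaneously: T_C = 943 N, T_D = 494 N.

T_D ≈ 494 N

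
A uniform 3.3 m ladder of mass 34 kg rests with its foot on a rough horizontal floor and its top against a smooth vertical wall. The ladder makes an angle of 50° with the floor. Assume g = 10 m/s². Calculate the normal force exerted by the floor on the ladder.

N_floor ≈ 340 N

ΣF_y = 0: N_floor = 34×10 = 340 N.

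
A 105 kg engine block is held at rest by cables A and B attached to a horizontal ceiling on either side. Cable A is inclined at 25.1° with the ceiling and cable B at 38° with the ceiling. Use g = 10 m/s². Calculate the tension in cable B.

Weight W = 105 × 10 = 1050 N acts straight down.
Horizontal: T_A cos 25.1° = T_B cos 38°  →  T_A = 0.8702 T_B.
Vertical: T_A sin 25.1° + T_B sin 38° = 1050.
Substituting the horizontal relation into the vertical equation gives 0.9848 T_B = 1050, so T_B = 1066 N.

T_B ≈ 1070 N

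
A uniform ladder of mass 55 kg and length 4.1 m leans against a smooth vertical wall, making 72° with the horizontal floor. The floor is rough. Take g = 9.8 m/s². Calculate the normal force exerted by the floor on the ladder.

ΣF_y = 0: N_floor = 55×9.8 = 539 N.

N_floor ≈ 539 N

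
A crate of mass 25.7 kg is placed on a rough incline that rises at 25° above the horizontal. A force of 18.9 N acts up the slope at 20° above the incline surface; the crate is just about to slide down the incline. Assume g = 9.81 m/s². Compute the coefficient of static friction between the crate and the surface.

On the verge of sliding down the incline, friction is at its maximum μN and acts up the slope.
Perpendicular to incline: N = W cos 25° − P sin 20° = 228.5 − 6.464 = 222 N.
Along incline: P cos 20° + μN = W sin 25° → μ = (W sin 25° − P cos 20°) / N = 0.3999.

μ ≈ 0.400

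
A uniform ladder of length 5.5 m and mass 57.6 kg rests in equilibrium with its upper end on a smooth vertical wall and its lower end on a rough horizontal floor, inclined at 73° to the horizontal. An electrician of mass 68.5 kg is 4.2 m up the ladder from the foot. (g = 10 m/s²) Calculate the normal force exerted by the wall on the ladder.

Torques about the foot: N_wall · 5.5 sin 73° = 57.6×10×2.75 cos 73° + 68.5×10×4.2 cos 73° → N_wall = 247.98 N.

N_wall ≈ 248 N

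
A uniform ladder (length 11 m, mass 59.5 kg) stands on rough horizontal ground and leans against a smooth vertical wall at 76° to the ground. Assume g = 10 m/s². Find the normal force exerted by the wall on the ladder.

N_wall ≈ 74.2 N

Torques about the foot: N_wall · 11 sin 76° = 59.5×10×5.5 cos 76° → N_wall = 74.175 N.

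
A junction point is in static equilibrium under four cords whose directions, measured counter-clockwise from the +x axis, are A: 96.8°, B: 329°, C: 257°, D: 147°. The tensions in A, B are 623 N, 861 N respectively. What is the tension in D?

Resolve: ΣF_x = 623 cos 96.8° + 861 cos 329° + T_C cos 257° + T_D cos 147° = 0.
        ΣF_y = 623 sin 96.8° + 861 sin 329° + T_C sin 257° + T_D sin 147° = 0.
The known terms sum to (664.3, 175.2) N, so -0.2250 T_C − 0.8387 T_D = -664.3 and -0.9744 T_C + 0.5446 T_D = -175.2.
Solving simultaneously: T_C = 541.3 N, T_D = 646.8 N.

T_D ≈ 647 N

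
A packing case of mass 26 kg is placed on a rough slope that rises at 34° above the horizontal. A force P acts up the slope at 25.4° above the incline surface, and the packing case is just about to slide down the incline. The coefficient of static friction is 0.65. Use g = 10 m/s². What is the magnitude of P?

P ≈ 8.46 N

On the verge of sliding down the incline, friction equals μN and acts up the slope.
Perpendicular: N + P sin 25.4° = W cos 34° = 215.5 N.
Along incline: P cos 25.4° + μN = W sin 34° with W sin 34° = 145.4 N.
Solving the pair for P and N: P = 8.459 N, N = 211.9 N (and f = μN = 137.7 N).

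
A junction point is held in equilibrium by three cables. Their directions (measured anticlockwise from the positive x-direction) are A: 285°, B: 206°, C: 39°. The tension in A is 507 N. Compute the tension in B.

T_B ≈ 2060 N

Resolve: ΣF_x = 507 cos 285° + T_B cos 206° + T_C cos 39° = 0.
        ΣF_y = 507 sin 285° + T_B sin 206° + T_C sin 39° = 0.
The known terms sum to (131.2, -489.7) N, so -0.8988 T_B + 0.7771 T_C = -131.2 and -0.4384 T_B + 0.6293 T_C = 489.7.
Solving simultaneously: T_B = 2059 N, T_C = 2212 N.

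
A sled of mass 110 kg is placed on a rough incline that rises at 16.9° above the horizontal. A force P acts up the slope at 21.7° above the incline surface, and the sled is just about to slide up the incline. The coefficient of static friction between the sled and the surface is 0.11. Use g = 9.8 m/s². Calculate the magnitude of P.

P ≈ 440 N

On the verge of sliding up the incline, friction equals μN and acts down the slope.
Perpendicular: N + P sin 21.7° = W cos 16.9° = 1031 N.
Along incline: P cos 21.7° = W sin 16.9° + μN  with W sin 16.9° = 313.4 N.
Solving the pair for P and N: P = 440.1 N, N = 868.7 N (and f = μN = 95.56 N).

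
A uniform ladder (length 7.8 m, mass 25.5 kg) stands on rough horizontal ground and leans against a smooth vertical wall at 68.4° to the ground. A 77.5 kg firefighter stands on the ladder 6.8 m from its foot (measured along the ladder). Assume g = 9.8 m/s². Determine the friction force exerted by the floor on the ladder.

Torques about the foot: N_wall · 7.8 sin 68.4° = 25.5×9.8×3.9 cos 68.4° + 77.5×9.8×6.8 cos 68.4° → N_wall = 311.63 N.
ΣF_x = 0: f_floor = N_wall = 311.63 N.

f ≈ 312 N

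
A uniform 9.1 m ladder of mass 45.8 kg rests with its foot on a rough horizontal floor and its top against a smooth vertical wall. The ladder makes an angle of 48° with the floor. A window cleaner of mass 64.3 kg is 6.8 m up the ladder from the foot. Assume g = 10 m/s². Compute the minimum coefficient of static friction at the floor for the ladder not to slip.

μ_min ≈ 0.580

ΣF_y = 0: N_floor = 45.8×10 + 64.3×10 = 1101 N.
Torques about the foot: N_wall · 9.1 sin 48° = 45.8×10×4.55 cos 48° + 64.3×10×6.8 cos 48° → N_wall = 638.82 N.
ΣF_x = 0: f_floor = N_wall = 638.82 N.
μ_min = f_floor / N_floor = 638.82 / 1101 = 0.5802.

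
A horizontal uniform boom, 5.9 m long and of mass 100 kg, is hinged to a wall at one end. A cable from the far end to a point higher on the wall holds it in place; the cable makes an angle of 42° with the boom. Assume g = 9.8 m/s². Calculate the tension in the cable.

Take torques about the hinge: T sin 42° · 5.9 = 100×9.8×2.95 = 2891 N·m.
So T = 2891 / (0.6691 × 5.9) = 732.29 N.

T ≈ 732 N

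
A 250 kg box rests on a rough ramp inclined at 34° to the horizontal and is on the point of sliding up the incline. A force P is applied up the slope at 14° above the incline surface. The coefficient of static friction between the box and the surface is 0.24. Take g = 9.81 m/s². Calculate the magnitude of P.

On the verge of sliding up the incline, friction equals μN and acts down the slope.
Perpendicular: N + P sin 14° = W cos 34° = 2033 N.
Along incline: P cos 14° = W sin 34° + μN  with W sin 34° = 1371 N.
Solving the pair for P and N: P = 1808 N, N = 1596 N (and f = μN = 383 N).

P ≈ 1810 N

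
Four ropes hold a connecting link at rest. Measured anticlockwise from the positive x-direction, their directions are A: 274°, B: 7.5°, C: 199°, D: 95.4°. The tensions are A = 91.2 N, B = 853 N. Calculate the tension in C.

T_C ≈ 875 N

Resolve: ΣF_x = 91.2 cos 274° + 853 cos 7.5° + T_C cos 199° + T_D cos 95.4° = 0.
        ΣF_y = 91.2 sin 274° + 853 sin 7.5° + T_C sin 199° + T_D sin 95.4° = 0.
The known terms sum to (852.1, 20.36) N, so -0.9455 T_C − 0.0941 T_D = -852.1 and -0.3256 T_C + 0.9956 T_D = -20.36.
Solving simultaneously: T_C = 874.7 N, T_D = 265.6 N.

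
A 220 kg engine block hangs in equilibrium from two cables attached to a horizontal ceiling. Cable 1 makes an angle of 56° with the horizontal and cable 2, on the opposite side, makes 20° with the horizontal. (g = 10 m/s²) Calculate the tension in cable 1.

Weight W = 220 × 10 = 2200 N acts straight down.
Horizontal: T_1 cos 56° = T_2 cos 20°  →  T_2 = 0.5951 T_1.
Vertical: T_1 sin 56° + T_2 sin 20° = 2200.
Substituting the horizontal relation into the vertical equation gives 1.033 T_1 = 2200, so T_1 = 2131 N.

T_1 ≈ 2130 N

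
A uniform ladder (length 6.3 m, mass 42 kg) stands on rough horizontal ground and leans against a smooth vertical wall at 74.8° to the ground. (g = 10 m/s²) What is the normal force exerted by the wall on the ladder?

N_wall ≈ 57.1 N

Torques about the foot: N_wall · 6.3 sin 74.8° = 42×10×3.15 cos 74.8° → N_wall = 57.056 N.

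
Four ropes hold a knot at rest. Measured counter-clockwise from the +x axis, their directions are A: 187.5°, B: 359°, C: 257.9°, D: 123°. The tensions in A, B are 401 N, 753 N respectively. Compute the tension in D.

T_D ≈ 510 N

Resolve: ΣF_x = 401 cos 187.5° + 753 cos 359° + T_C cos 257.9° + T_D cos 123° = 0.
        ΣF_y = 401 sin 187.5° + 753 sin 359° + T_C sin 257.9° + T_D sin 123° = 0.
The known terms sum to (355.3, -65.48) N, so -0.2096 T_C − 0.5446 T_D = -355.3 and -0.9778 T_C + 0.8387 T_D = 65.48.
Solving simultaneously: T_C = 370.3 N, T_D = 509.9 N.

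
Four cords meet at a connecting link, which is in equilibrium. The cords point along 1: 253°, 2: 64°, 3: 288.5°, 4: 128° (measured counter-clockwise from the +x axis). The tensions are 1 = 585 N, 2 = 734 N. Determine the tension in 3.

T_3 ≈ 541 N

Resolve: ΣF_x = 585 cos 253° + 734 cos 64° + T_3 cos 288.5° + T_4 cos 128° = 0.
        ΣF_y = 585 sin 253° + 734 sin 64° + T_3 sin 288.5° + T_4 sin 128° = 0.
The known terms sum to (150.7, 100.3) N, so 0.3173 T_3 − 0.6157 T_4 = -150.7 and -0.9483 T_3 + 0.7880 T_4 = -100.3.
Solving simultaneously: T_3 = 540.8 N, T_4 = 523.5 N.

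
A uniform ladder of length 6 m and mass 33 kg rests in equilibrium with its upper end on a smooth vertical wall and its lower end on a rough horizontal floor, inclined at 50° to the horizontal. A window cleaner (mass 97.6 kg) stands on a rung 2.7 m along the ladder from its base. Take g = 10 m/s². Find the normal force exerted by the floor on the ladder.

ΣF_y = 0: N_floor = 33×10 + 97.6×10 = 1306 N.

N_floor ≈ 1310 N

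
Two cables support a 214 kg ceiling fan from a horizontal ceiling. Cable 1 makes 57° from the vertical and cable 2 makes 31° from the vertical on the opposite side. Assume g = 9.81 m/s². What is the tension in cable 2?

Angles from the horizontal: cable 1 is 90° − 57° = 33°, cable 2 is 90° − 31° = 59°.
Weight W = 214 × 9.81 = 2099 N acts straight down.
Horizontal: T_1 cos 33° = T_2 cos 59°  →  T_1 = 0.6141 T_2.
Vertical: T_1 sin 33° + T_2 sin 59° = 2099.
Substituting the horizontal relation into the vertical equation gives 1.192 T_2 = 2099, so T_2 = 1762 N.

T_2 ≈ 1760 N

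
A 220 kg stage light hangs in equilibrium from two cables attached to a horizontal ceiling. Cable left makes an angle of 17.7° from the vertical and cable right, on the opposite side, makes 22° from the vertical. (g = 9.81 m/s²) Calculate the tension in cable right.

T_right ≈ 1030 N

Angles from the horizontal: cable left is 90° − 17.7° = 72.3°, cable right is 90° − 22° = 68°.
Weight W = 220 × 9.81 = 2158 N acts straight down.
Horizontal: T_left cos 72.3° = T_right cos 68°  →  T_left = 1.232 T_right.
Vertical: T_left sin 72.3° + T_right sin 68° = 2158.
Substituting the horizontal relation into the vertical equation gives 2.101 T_right = 2158, so T_right = 1027 N.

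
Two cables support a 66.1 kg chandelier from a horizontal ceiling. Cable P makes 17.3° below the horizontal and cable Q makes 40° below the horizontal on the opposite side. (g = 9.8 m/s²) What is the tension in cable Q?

T_Q ≈ 735 N

Weight W = 66.1 × 9.8 = 647.8 N acts straight down.
Horizontal: T_P cos 17.3° = T_Q cos 40°  →  T_P = 0.8023 T_Q.
Vertical: T_P sin 17.3° + T_Q sin 40° = 647.8.
Substituting the horizontal relation into the vertical equation gives 0.8814 T_Q = 647.8, so T_Q = 735 N.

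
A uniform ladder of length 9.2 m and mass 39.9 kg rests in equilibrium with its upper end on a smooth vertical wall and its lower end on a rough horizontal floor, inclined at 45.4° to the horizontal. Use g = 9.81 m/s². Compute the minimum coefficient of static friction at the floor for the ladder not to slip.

μ_min ≈ 0.493

ΣF_y = 0: N_floor = 39.9×9.81 = 391.42 N.
Torques about the foot: N_wall · 9.2 sin 45.4° = 39.9×9.81×4.6 cos 45.4° → N_wall = 193 N.
ΣF_x = 0: f_floor = N_wall = 193 N.
μ_min = f_floor / N_floor = 193 / 391.42 = 0.4931.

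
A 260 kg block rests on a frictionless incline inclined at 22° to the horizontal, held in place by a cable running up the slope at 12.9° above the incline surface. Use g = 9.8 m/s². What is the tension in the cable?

T ≈ 979 N

Take axes along and perpendicular to the incline. Weight components: W sin 22° = 954.5 N down-slope, W cos 22° = 2362 N into the surface.
Along incline: T cos 12.9° = W sin 22° → T = 979.2 N.
Perpendicular: N = W cos 22° − T sin 12.9° = 2144 N.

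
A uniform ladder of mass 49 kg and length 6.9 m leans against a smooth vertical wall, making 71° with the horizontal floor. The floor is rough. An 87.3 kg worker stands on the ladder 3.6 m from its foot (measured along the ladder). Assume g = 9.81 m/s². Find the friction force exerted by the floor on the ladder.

Torques about the foot: N_wall · 6.9 sin 71° = 49×9.81×3.45 cos 71° + 87.3×9.81×3.6 cos 71° → N_wall = 236.61 N.
ΣF_x = 0: f_floor = N_wall = 236.61 N.

f ≈ 237 N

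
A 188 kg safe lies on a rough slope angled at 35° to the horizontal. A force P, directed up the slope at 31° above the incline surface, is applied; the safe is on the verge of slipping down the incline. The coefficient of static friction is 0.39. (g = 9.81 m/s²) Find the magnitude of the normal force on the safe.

N ≈ 1140 N

On the verge of sliding down the incline, friction equals μN and acts up the slope.
Perpendicular: N + P sin 31° = W cos 35° = 1511 N.
Along incline: P cos 31° + μN = W sin 35° with W sin 35° = 1058 N.
Solving the pair for P and N: P = 714.1 N, N = 1143 N (and f = μN = 445.8 N).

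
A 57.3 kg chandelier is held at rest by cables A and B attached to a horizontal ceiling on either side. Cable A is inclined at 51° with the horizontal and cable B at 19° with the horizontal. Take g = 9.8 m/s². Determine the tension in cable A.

T_A ≈ 565 N

Weight W = 57.3 × 9.8 = 561.5 N acts straight down.
Horizontal: T_A cos 51° = T_B cos 19°  →  T_B = 0.6656 T_A.
Vertical: T_A sin 51° + T_B sin 19° = 561.5.
Substituting the horizontal relation into the vertical equation gives 0.9938 T_A = 561.5, so T_A = 565 N.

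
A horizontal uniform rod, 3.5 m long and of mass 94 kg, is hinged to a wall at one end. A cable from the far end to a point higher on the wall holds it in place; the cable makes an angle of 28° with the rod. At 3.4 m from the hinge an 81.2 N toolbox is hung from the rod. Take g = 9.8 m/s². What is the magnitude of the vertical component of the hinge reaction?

Take torques about the hinge: T sin 28° · 3.5 = 94×9.8×1.75 + 81.2×3.4 = 1888.2 N·m.
So T = 1888.2 / (0.4695 × 3.5) = 1149.1 N.
ΣF_y = 0: H_y = (94×9.8 + 81.2) − T sin 28° = 1002.4 − 539.48 = 462.92 N.

|H_y| ≈ 463 N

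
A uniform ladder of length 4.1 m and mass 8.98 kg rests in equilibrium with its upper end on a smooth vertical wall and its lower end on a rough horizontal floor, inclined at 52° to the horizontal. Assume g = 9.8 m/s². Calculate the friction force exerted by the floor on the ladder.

f ≈ 34.4 N

Torques about the foot: N_wall · 4.1 sin 52° = 8.98×9.8×2.05 cos 52° → N_wall = 34.378 N.
ΣF_x = 0: f_floor = N_wall = 34.378 N.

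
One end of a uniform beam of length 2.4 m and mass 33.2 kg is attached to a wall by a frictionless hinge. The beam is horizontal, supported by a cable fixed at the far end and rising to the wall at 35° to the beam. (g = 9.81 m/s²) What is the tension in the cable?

T ≈ 284 N

Take torques about the hinge: T sin 35° · 2.4 = 33.2×9.81×1.2 = 390.83 N·m.
So T = 390.83 / (0.5736 × 2.4) = 283.91 N.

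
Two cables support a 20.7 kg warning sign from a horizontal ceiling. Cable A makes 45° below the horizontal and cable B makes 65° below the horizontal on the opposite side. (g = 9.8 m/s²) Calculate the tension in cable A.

Weight W = 20.7 × 9.8 = 202.9 N acts straight down.
Horizontal: T_A cos 45° = T_B cos 65°  →  T_B = 1.673 T_A.
Vertical: T_A sin 45° + T_B sin 65° = 202.9.
Substituting the horizontal relation into the vertical equation gives 2.224 T_A = 202.9, so T_A = 91.23 N.

T_A ≈ 91.2 N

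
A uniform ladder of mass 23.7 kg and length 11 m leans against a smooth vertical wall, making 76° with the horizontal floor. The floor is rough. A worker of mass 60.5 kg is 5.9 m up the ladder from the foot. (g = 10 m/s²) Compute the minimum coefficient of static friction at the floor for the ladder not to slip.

μ_min ≈ 0.131

ΣF_y = 0: N_floor = 23.7×10 + 60.5×10 = 842 N.
Torques about the foot: N_wall · 11 sin 76° = 23.7×10×5.5 cos 76° + 60.5×10×5.9 cos 76° → N_wall = 110.45 N.
ΣF_x = 0: f_floor = N_wall = 110.45 N.
μ_min = f_floor / N_floor = 110.45 / 842 = 0.1312.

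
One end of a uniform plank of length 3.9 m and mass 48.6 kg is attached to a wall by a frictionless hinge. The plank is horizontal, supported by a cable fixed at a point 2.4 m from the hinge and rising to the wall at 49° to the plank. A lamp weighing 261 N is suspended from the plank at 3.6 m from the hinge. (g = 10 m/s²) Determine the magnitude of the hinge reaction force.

Take torques about the hinge: T sin 49° · 2.4 = 48.6×10×1.95 + 261×3.6 = 1887.3 N·m.
So T = 1887.3 / (0.7547 × 2.4) = 1042 N.
ΣF_x = 0: H_x = T cos 49° = 683.59 N.
ΣF_y = 0: H_y = (48.6×10 + 261) − T sin 49° = 747 − 786.38 = -39.375 N.
|H| = √(H_x² + H_y²) = √((683.59)² + (-39.375)²) = 684.72 N.

|H| ≈ 685 N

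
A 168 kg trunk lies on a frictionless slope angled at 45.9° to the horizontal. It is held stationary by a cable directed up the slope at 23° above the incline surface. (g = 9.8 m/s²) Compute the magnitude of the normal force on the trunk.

Take axes along and perpendicular to the incline. Weight components: W sin 45.9° = 1182 N down-slope, W cos 45.9° = 1146 N into the surface.
Along incline: T cos 23° = W sin 45.9° → T = 1284 N.
Perpendicular: N = W cos 45.9° − T sin 23° = 643.9 N.

N ≈ 644 N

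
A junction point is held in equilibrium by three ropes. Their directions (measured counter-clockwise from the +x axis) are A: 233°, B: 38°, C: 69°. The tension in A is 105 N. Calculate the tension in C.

T_C ≈ 52.8 N

Resolve: ΣF_x = 105 cos 233° + T_B cos 38° + T_C cos 69° = 0.
        ΣF_y = 105 sin 233° + T_B sin 38° + T_C sin 69° = 0.
The known terms sum to (-63.19, -83.86) N, so 0.7880 T_B + 0.3584 T_C = 63.19 and 0.6157 T_B + 0.9336 T_C = 83.86.
Solving simultaneously: T_B = 56.19 N, T_C = 52.77 N.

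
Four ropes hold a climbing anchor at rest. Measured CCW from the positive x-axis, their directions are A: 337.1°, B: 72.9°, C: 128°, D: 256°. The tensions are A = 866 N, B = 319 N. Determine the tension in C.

T_C ≈ 1110 N

Resolve: ΣF_x = 866 cos 337.1° + 319 cos 72.9° + T_C cos 128° + T_D cos 256° = 0.
        ΣF_y = 866 sin 337.1° + 319 sin 72.9° + T_C sin 128° + T_D sin 256° = 0.
The known terms sum to (891.5, -32.08) N, so -0.6157 T_C − 0.2419 T_D = -891.5 and 0.7880 T_C − 0.9703 T_D = 32.08.
Solving simultaneously: T_C = 1108 N, T_D = 866.5 N.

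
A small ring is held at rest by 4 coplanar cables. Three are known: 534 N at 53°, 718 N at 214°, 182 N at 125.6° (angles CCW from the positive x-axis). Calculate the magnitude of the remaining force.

Sum the known components: ΣF_x = -379.8 N, ΣF_y = 173 N.
For equilibrium the remaining force must supply (−ΣF_x, −ΣF_y) = (379.8, -173) N.
Magnitude = √((379.8)² + (-173)²) = 417.4 N; direction = atan2(-173, 379.8) = 335.5°.

F ≈ 417 N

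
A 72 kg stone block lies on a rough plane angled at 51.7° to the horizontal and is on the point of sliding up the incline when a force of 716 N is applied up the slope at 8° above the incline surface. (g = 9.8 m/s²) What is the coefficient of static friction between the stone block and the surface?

On the verge of sliding up the incline, friction is at its maximum μN and acts down the slope.
Perpendicular to incline: N = W cos 51.7° − P sin 8° = 437.3 − 99.65 = 337.7 N.
Along incline: P cos 8° − μN = W sin 51.7° → μ = −(W sin 51.7° − P cos 8°) / N = 0.4599.

μ ≈ 0.460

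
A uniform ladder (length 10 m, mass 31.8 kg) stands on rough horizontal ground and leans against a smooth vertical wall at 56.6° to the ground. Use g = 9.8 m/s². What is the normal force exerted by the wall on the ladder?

N_wall ≈ 103 N

Torques about the foot: N_wall · 10 sin 56.6° = 31.8×9.8×5 cos 56.6° → N_wall = 102.74 N.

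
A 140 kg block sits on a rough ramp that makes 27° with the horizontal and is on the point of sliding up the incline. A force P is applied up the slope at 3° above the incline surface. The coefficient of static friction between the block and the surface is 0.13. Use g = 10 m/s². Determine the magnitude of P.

P ≈ 793 N

On the verge of sliding up the incline, friction equals μN and acts down the slope.
Perpendicular: N + P sin 3° = W cos 27° = 1247 N.
Along incline: P cos 3° = W sin 27° + μN  with W sin 27° = 635.6 N.
Solving the pair for P and N: P = 793.4 N, N = 1206 N (and f = μN = 156.8 N).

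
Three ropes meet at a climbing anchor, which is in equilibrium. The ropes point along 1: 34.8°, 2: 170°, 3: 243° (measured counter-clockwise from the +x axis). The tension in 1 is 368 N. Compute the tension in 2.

T_2 ≈ 182 N

Resolve: ΣF_x = 368 cos 34.8° + T_2 cos 170° + T_3 cos 243° = 0.
        ΣF_y = 368 sin 34.8° + T_2 sin 170° + T_3 sin 243° = 0.
The known terms sum to (302.2, 210) N, so -0.9848 T_2 − 0.4540 T_3 = -302.2 and 0.1736 T_2 − 0.8910 T_3 = -210.
Solving simultaneously: T_2 = 181.8 N, T_3 = 271.2 N.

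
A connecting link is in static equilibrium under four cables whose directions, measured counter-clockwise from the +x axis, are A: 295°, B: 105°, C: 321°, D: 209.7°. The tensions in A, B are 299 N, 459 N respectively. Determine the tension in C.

T_C ≈ 157 N

Resolve: ΣF_x = 299 cos 295° + 459 cos 105° + T_C cos 321° + T_D cos 209.7° = 0.
        ΣF_y = 299 sin 295° + 459 sin 105° + T_C sin 321° + T_D sin 209.7° = 0.
The known terms sum to (7.565, 172.4) N, so 0.7771 T_C − 0.8686 T_D = -7.565 and -0.6293 T_C − 0.4955 T_D = -172.4.
Solving simultaneously: T_C = 156.7 N, T_D = 148.9 N.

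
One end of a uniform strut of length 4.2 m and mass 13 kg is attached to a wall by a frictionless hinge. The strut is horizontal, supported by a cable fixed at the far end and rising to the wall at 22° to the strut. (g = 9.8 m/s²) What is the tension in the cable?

T ≈ 170 N

Take torques about the hinge: T sin 22° · 4.2 = 13×9.8×2.1 = 267.54 N·m.
So T = 267.54 / (0.3746 × 4.2) = 170.05 N.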